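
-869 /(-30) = 869 /30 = 28.97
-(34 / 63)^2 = -1156 / 3969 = -0.29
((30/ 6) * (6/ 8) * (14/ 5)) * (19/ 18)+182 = 2317/ 12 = 193.08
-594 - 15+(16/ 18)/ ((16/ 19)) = -10943/ 18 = -607.94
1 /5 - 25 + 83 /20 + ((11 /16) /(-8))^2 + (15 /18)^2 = -14707387 /737280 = -19.95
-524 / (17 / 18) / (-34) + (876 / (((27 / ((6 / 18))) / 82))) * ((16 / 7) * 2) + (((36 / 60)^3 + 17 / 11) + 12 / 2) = 306280389812 / 75103875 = 4078.09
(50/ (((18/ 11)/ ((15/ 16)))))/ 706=1375/ 33888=0.04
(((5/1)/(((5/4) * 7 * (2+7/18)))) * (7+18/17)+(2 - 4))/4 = -185/10234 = -0.02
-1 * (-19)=19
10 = 10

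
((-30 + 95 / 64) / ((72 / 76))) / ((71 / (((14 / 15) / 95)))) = -511 / 122688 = -0.00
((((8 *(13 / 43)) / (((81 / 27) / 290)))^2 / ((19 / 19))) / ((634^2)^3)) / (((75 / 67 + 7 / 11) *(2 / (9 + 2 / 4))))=49755809675 / 21850897018406595573726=0.00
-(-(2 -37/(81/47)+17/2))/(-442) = 1777/71604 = 0.02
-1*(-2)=2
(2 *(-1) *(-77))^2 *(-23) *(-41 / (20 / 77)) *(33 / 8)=14206850427 / 40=355171260.68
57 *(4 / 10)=114 / 5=22.80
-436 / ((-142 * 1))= 218 / 71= 3.07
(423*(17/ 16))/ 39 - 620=-608.48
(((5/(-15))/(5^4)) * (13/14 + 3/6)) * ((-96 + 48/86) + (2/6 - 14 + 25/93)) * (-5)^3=-870500/83979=-10.37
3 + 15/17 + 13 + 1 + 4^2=33.88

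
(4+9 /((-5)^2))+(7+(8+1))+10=759 /25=30.36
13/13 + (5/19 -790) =-14986/19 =-788.74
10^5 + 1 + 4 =100005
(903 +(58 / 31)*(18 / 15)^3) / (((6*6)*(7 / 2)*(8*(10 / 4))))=1170551 / 3255000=0.36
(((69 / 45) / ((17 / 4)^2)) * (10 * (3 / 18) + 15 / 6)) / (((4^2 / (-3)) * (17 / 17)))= -115 / 1734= -0.07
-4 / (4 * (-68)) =1 / 68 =0.01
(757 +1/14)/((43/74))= 392163/301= 1302.87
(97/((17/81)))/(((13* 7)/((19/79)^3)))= 53891163/762731333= 0.07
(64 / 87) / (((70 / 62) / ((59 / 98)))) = 58528 / 149205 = 0.39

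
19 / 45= 0.42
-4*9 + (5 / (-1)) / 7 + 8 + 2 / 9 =-1795 / 63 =-28.49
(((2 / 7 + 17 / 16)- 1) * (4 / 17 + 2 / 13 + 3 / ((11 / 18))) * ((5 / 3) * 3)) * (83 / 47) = 143175 / 8789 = 16.29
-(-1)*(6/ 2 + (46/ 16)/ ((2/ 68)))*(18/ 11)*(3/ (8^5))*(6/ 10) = 32643/ 3604480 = 0.01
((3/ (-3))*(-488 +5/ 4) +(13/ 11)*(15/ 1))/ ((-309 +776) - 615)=-22197/ 6512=-3.41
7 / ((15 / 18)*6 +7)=0.58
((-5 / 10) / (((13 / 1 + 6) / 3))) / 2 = -3 / 76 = -0.04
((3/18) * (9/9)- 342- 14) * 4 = -4270/3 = -1423.33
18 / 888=3 / 148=0.02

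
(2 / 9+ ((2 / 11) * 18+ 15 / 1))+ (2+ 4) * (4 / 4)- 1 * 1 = 2326 / 99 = 23.49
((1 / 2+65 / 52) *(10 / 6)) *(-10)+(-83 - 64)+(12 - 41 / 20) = -9973 / 60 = -166.22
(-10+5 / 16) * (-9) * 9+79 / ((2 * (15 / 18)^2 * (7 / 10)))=484929 / 560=865.94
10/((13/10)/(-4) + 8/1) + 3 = 1321/307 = 4.30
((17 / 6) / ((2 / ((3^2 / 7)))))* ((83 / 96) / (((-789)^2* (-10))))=-0.00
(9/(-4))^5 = -59049/1024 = -57.67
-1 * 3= -3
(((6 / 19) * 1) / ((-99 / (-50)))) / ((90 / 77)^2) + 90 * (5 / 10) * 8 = 1662659 / 4617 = 360.12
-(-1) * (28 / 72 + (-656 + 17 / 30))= -29477 / 45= -655.04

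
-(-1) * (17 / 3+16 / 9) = 67 / 9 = 7.44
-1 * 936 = -936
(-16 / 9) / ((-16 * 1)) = 1 / 9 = 0.11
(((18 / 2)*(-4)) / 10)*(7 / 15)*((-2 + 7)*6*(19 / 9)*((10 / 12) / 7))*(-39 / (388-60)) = 1.51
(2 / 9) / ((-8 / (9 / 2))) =-1 / 8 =-0.12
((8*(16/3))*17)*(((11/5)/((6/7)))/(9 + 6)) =124.11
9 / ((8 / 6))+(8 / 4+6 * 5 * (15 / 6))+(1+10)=379 / 4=94.75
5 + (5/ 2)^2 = 11.25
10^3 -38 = 962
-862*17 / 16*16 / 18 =-7327 / 9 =-814.11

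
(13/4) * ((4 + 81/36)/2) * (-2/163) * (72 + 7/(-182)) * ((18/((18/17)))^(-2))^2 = -46775/435645536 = -0.00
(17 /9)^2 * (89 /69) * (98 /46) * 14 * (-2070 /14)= -12603290 /621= -20295.15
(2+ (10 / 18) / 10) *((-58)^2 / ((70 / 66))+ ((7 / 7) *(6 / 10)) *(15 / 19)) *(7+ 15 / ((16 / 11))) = 7206902069 / 63840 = 112890.07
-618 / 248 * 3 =-927 / 124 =-7.48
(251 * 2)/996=251/498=0.50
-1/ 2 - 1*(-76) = 151/ 2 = 75.50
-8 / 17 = -0.47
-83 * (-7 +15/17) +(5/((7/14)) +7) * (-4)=7476/17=439.76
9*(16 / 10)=14.40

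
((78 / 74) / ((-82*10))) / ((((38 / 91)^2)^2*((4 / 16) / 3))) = -8023270437 / 15815756560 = -0.51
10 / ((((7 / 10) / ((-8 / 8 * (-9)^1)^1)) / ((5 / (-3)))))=-1500 / 7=-214.29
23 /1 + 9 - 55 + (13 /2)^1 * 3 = -3.50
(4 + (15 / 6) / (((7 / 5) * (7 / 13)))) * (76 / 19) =1434 / 49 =29.27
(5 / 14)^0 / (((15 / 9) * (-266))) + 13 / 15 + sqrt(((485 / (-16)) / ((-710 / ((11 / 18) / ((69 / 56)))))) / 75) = sqrt(24393754) / 293940 + 3449 / 3990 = 0.88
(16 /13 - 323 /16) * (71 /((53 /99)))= -27715347 /11024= -2514.09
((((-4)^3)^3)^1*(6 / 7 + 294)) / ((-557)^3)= 541065216 / 1209660851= 0.45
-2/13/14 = -0.01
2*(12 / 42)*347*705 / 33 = 326180 / 77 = 4236.10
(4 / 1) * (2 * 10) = 80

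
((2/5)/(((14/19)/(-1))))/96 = -19/3360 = -0.01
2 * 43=86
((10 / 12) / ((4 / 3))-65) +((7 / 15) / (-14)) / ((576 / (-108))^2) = -164803 / 2560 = -64.38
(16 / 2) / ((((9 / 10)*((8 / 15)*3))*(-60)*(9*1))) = -5 / 486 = -0.01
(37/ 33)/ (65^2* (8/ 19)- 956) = 703/ 515988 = 0.00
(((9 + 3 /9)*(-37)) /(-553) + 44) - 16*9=-23552 /237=-99.38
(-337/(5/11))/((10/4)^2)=-118.62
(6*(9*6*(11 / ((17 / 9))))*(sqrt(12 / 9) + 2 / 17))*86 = 5517072 / 289 + 1839024*sqrt(3) / 17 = 206459.80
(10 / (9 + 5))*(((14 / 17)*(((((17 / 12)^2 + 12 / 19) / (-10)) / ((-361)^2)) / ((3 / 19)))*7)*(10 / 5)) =-50533 / 478538712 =-0.00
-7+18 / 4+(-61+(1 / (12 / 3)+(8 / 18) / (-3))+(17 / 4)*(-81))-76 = -26117 / 54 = -483.65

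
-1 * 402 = -402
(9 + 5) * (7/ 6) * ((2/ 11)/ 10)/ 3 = 0.10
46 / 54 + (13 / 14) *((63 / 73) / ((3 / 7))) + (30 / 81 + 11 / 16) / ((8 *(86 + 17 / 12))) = 180175619 / 66162528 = 2.72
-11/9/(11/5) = -5/9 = -0.56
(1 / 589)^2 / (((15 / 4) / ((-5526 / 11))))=-7368 / 19080655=-0.00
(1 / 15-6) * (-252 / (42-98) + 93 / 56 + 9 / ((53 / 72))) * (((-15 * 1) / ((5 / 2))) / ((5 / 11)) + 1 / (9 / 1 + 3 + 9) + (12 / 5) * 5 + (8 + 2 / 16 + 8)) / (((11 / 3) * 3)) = -20362150423 / 137121600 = -148.50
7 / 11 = 0.64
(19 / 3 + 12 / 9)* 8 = 184 / 3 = 61.33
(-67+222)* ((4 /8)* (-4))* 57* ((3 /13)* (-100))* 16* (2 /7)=169632000 /91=1864087.91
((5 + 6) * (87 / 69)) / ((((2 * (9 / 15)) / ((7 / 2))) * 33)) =1015 / 828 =1.23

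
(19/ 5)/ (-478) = -19/ 2390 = -0.01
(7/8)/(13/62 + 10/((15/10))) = 651/5116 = 0.13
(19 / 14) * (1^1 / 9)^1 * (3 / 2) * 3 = 19 / 28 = 0.68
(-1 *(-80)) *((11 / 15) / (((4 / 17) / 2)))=498.67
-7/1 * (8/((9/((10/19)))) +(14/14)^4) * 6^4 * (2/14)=-36144/19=-1902.32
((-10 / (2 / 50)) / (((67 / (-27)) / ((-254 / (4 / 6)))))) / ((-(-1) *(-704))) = 1285875 / 23584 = 54.52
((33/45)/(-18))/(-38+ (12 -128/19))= 209/167940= 0.00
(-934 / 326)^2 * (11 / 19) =2398979 / 504811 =4.75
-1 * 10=-10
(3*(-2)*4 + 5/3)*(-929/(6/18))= 62243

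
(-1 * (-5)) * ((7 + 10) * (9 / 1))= 765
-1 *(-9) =9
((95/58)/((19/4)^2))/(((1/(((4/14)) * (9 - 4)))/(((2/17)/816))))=50/3344019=0.00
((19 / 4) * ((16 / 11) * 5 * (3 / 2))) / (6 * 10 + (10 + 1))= 570 / 781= 0.73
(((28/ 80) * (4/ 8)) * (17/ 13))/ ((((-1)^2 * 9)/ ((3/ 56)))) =17/ 12480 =0.00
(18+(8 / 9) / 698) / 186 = 28271 / 292113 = 0.10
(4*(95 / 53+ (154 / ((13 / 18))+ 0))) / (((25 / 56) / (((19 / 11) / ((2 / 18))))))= 5674775904 / 189475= 29950.00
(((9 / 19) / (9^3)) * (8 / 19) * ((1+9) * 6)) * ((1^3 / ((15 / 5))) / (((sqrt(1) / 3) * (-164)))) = -40 / 399627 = -0.00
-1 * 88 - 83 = -171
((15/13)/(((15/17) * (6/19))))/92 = 0.05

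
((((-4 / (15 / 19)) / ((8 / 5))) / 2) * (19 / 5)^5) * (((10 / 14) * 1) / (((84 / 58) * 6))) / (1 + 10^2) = -1364330549 / 1336230000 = -1.02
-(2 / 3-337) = 1009 / 3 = 336.33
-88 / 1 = -88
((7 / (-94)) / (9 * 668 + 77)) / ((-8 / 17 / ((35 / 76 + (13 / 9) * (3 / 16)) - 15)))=-1548547 / 4175982336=-0.00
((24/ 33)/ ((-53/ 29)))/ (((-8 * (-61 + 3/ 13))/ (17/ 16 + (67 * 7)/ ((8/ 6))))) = -425633/ 1473824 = -0.29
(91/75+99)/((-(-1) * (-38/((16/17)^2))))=-962048/411825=-2.34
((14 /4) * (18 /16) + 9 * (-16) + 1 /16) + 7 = -133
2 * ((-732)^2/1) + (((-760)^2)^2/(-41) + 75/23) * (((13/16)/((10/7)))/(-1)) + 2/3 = 419059220250601/90528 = 4629056427.30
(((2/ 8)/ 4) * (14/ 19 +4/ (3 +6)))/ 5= 101/ 6840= 0.01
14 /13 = 1.08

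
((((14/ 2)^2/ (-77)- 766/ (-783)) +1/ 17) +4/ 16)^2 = 0.42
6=6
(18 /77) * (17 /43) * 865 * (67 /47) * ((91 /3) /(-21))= -25616110 /155617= -164.61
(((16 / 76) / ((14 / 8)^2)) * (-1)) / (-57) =0.00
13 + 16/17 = 237/17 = 13.94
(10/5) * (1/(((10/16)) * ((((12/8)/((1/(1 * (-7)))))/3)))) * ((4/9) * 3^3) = -384/35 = -10.97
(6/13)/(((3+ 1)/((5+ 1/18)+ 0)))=0.58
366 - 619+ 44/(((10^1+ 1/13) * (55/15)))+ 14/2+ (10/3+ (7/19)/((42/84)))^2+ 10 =-92888296/425619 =-218.24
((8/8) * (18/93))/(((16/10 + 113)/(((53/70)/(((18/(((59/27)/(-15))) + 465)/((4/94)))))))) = 6254/39242641305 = 0.00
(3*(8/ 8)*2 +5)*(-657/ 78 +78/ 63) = -43153/ 546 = -79.03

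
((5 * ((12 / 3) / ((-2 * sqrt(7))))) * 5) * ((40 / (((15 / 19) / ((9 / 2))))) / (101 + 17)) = -5700 * sqrt(7) / 413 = -36.52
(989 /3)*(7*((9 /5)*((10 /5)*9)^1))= 373842 /5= 74768.40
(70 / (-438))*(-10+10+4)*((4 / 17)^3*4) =-35840 / 1075947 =-0.03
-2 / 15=-0.13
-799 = -799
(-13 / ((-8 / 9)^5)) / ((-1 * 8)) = -767637 / 262144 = -2.93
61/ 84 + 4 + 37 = 3505/ 84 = 41.73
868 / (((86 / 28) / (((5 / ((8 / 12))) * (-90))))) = -190758.14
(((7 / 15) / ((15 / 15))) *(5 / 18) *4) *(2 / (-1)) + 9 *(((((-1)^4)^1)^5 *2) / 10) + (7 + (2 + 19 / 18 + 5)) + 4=5351 / 270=19.82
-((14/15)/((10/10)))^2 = -0.87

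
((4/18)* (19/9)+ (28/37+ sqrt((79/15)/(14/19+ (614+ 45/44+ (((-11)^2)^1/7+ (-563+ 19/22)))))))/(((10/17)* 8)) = 17* sqrt(719395745145)/248975400+ 31229/119880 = 0.32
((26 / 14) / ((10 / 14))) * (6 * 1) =78 / 5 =15.60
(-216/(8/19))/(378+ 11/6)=-3078/2279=-1.35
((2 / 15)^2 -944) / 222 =-106198 / 24975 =-4.25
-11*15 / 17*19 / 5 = -627 / 17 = -36.88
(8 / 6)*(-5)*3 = -20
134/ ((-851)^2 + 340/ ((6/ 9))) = 0.00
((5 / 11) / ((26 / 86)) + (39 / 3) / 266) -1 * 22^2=-18351343 / 38038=-482.45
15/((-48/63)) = -315/16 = -19.69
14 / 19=0.74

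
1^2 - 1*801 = -800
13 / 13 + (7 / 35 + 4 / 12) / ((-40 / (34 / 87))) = 6491 / 6525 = 0.99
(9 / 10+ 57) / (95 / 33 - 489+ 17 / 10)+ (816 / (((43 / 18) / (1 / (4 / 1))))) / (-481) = -982192329 / 3306363697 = -0.30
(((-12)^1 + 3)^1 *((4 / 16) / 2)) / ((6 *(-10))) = 3 / 160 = 0.02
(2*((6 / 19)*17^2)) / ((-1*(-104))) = 867 / 494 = 1.76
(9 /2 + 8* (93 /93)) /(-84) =-25 /168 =-0.15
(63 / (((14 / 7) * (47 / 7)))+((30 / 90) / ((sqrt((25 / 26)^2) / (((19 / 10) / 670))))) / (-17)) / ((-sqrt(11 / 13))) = -470899508 * sqrt(143) / 1104118125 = -5.10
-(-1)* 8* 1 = 8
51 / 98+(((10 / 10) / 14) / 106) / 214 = 1156891 / 2223032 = 0.52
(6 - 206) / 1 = -200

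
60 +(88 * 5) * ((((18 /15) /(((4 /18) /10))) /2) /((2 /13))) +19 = 77299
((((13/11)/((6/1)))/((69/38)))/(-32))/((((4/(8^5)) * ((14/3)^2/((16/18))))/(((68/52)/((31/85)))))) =-14056960/3458763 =-4.06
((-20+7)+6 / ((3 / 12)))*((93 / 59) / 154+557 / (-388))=-2512409 / 160244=-15.68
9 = 9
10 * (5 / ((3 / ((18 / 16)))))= 75 / 4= 18.75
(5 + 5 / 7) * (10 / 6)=200 / 21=9.52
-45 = -45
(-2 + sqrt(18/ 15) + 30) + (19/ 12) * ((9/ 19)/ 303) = sqrt(30)/ 5 + 11313/ 404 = 29.10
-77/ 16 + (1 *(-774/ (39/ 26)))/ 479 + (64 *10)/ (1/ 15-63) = -7261601/ 452176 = -16.06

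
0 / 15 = 0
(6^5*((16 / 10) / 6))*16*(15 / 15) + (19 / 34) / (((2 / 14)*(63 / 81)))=5641047 / 170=33182.63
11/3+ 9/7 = 4.95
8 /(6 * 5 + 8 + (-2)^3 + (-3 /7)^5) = 134456 /503967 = 0.27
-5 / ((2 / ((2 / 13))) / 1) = -5 / 13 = -0.38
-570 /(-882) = 95 /147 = 0.65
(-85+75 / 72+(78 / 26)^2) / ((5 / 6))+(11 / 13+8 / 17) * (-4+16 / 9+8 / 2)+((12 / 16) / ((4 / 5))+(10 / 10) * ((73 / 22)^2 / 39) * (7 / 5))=-553708019 / 6417840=-86.28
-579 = -579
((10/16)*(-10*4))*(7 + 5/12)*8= -4450/3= -1483.33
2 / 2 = 1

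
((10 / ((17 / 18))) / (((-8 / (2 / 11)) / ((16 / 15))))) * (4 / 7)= -192 / 1309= -0.15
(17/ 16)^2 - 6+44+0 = 10017/ 256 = 39.13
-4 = -4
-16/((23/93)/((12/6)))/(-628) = 744/3611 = 0.21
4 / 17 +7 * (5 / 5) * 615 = 73189 / 17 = 4305.24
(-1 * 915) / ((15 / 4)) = -244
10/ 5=2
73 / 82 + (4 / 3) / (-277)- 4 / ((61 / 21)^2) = 104304047 / 253556382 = 0.41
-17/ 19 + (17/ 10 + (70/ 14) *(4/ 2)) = 2053/ 190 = 10.81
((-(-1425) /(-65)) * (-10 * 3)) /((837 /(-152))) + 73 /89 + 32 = -9320111 /107601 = -86.62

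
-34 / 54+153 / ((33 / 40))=54893 / 297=184.82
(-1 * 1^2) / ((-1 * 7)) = 1 / 7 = 0.14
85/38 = 2.24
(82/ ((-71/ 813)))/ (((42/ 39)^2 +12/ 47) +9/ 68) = -36007906584/ 59342297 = -606.78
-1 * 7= -7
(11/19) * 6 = 66/19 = 3.47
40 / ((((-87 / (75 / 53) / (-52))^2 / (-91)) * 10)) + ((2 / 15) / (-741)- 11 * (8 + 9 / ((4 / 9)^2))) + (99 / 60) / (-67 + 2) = -1784712144560833 / 2100618514800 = -849.61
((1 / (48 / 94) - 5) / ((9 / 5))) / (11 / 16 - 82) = 730 / 35127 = 0.02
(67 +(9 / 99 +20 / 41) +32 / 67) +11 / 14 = 29122799 / 423038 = 68.84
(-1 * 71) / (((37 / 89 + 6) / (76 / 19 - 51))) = 296993 / 571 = 520.13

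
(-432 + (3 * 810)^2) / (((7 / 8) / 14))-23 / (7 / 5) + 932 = 661306825 / 7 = 94472403.57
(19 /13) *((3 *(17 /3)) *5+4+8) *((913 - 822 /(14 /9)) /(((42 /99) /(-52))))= -6682642.78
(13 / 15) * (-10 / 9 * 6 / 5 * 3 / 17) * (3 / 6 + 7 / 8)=-0.28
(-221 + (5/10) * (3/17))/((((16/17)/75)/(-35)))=19716375/32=616136.72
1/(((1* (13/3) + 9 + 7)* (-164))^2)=9/100080016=0.00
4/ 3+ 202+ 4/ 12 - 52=455/ 3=151.67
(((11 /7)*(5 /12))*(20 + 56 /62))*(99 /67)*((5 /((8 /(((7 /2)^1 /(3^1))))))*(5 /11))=111375 /16616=6.70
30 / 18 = 5 / 3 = 1.67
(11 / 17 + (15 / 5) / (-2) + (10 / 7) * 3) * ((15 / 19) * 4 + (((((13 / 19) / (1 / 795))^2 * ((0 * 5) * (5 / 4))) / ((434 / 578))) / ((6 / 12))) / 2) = 1290 / 119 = 10.84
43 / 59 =0.73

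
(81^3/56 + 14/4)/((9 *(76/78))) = 6911281/6384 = 1082.59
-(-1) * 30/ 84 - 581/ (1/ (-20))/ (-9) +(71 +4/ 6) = -153605/ 126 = -1219.09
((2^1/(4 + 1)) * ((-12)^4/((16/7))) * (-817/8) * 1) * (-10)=3705912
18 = 18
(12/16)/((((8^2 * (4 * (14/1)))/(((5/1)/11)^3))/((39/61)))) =0.00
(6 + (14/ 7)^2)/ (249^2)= 10/ 62001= 0.00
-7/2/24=-7/48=-0.15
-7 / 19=-0.37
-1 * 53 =-53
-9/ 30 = -3/ 10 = -0.30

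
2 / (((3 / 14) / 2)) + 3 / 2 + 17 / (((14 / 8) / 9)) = 4519 / 42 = 107.60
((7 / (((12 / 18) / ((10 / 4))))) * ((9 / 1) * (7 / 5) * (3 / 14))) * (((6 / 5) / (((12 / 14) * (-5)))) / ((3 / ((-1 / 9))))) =147 / 200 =0.74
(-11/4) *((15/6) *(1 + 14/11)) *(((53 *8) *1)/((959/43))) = -284875/959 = -297.05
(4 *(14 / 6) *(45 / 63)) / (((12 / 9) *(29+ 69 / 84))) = 28 / 167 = 0.17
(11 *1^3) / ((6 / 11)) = 121 / 6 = 20.17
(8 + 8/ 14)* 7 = 60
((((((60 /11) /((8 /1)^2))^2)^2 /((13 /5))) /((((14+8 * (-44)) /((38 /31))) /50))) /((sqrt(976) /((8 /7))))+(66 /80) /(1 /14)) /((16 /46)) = 5313 /160-2765390625 * sqrt(61) /55808492653641728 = 33.21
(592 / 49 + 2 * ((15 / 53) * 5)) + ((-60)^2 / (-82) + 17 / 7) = -2828247 / 106477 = -26.56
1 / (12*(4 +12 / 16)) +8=457 / 57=8.02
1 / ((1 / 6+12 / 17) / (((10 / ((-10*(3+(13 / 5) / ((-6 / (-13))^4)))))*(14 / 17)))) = -77760 / 4967891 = -0.02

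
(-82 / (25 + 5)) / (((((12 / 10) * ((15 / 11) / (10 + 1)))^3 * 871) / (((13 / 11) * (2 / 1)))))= -2.25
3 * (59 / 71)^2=2.07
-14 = -14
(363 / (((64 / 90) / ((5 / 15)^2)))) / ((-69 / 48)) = -39.46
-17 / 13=-1.31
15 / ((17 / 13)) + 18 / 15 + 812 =70097 / 85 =824.67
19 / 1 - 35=-16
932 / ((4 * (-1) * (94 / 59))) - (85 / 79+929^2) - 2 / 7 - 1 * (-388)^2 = -52695848343 / 51982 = -1013732.61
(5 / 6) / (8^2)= 5 / 384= 0.01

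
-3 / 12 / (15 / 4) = -1 / 15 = -0.07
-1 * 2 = -2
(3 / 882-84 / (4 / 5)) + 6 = -29105 / 294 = -99.00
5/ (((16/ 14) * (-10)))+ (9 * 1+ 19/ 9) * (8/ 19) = 11603/ 2736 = 4.24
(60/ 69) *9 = 180/ 23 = 7.83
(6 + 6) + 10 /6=41 /3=13.67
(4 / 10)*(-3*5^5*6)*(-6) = 135000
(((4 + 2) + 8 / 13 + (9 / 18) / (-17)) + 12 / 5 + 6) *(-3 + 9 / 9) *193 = -6391967 / 1105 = -5784.59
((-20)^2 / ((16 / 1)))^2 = 625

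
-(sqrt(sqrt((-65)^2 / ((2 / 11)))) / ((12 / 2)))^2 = -65 * sqrt(22) / 72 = -4.23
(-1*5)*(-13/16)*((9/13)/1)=45/16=2.81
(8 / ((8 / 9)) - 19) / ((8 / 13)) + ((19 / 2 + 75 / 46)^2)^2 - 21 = 17138172875 / 1119364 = 15310.63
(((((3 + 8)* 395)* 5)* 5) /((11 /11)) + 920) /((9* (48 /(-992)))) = -2263930 /9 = -251547.78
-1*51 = -51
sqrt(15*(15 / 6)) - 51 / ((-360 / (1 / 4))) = 17 / 480+5*sqrt(6) / 2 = 6.16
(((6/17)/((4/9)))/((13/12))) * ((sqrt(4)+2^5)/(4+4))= 81/26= 3.12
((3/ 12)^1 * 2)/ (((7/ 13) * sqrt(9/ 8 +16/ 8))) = 0.53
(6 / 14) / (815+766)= 0.00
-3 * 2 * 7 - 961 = -1003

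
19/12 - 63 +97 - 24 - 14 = -29/12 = -2.42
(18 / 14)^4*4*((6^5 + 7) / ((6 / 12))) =408514104 / 2401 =170143.32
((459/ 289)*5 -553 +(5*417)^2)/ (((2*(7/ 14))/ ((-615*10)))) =-454445387850/ 17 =-26732081638.24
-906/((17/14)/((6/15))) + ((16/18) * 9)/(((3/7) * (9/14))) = -618296/2295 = -269.41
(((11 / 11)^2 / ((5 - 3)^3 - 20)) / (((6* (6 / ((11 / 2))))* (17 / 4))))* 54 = -11 / 68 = -0.16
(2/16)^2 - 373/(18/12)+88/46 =-246.74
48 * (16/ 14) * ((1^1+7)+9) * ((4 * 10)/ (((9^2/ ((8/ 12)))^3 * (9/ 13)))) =9052160/ 301327047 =0.03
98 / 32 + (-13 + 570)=8961 / 16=560.06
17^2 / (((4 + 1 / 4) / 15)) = 1020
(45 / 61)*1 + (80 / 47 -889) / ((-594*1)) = 1266731 / 567666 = 2.23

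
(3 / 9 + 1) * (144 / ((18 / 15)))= 160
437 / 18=24.28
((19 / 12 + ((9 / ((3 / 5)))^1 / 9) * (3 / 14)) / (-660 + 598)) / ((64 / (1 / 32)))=-163 / 10665984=-0.00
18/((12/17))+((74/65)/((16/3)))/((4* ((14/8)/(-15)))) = 18231/728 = 25.04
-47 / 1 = -47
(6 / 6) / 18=0.06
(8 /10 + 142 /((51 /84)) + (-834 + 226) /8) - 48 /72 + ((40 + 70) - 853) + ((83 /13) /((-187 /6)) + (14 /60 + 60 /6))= -41931529 /72930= -574.96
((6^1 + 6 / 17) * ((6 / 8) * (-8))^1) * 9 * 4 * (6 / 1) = -139968 / 17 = -8233.41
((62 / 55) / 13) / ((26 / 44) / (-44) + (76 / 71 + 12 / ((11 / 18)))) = 387376 / 92443845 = 0.00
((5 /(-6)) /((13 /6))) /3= -5 /39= -0.13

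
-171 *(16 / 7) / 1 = -2736 / 7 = -390.86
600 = 600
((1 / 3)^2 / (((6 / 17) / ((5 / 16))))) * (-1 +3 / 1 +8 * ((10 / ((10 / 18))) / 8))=425 / 216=1.97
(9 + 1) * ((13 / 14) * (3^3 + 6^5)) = 507195 / 7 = 72456.43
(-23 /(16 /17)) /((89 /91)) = -35581 /1424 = -24.99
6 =6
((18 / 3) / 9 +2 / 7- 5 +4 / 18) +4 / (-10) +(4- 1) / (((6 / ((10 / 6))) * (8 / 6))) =-9073 / 2520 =-3.60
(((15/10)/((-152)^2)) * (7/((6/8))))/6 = 7/69312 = 0.00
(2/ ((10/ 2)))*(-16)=-32/ 5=-6.40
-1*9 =-9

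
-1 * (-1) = 1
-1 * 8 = -8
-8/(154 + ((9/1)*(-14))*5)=2/119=0.02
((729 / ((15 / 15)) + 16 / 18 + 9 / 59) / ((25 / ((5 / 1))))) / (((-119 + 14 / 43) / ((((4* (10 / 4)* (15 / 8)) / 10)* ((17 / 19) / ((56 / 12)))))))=-70843403 / 160172964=-0.44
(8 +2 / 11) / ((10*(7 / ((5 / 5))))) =0.12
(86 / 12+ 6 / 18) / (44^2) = 15 / 3872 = 0.00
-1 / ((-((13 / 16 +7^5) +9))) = 16 / 269069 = 0.00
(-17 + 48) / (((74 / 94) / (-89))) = -129673 / 37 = -3504.68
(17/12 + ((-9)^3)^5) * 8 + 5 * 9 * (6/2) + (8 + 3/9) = -4941387170271112/3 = -1647129056757037.33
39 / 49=0.80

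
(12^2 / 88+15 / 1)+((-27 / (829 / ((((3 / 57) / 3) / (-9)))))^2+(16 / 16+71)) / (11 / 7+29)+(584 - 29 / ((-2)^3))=1417088372406209 / 2336053113416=606.62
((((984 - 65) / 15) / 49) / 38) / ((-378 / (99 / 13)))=-10109 / 15249780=-0.00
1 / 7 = 0.14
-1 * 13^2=-169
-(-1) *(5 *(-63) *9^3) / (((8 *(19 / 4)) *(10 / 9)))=-413343 / 76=-5438.72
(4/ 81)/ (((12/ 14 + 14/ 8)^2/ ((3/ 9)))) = 0.00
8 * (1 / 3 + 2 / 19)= 200 / 57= 3.51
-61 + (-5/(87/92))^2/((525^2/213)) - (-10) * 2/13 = -21494013703/361608975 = -59.44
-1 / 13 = -0.08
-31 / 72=-0.43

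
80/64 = 5/4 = 1.25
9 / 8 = 1.12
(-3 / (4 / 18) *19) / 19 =-27 / 2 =-13.50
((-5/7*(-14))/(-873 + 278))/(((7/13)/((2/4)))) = -13/833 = -0.02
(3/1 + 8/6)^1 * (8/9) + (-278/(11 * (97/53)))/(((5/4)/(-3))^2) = -54511592/720225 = -75.69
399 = 399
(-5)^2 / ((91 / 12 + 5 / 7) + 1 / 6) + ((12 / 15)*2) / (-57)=21956 / 7505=2.93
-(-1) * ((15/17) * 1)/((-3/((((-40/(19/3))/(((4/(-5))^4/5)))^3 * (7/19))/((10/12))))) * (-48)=-6488800048828125/2268627968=-2860231.00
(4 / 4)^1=1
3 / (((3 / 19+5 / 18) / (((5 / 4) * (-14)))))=-17955 / 149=-120.50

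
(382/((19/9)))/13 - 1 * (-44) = 14306/247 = 57.92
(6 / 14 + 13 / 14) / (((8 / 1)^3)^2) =19 / 3670016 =0.00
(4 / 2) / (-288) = -1 / 144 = -0.01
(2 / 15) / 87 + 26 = 26.00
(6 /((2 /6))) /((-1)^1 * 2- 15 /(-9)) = -54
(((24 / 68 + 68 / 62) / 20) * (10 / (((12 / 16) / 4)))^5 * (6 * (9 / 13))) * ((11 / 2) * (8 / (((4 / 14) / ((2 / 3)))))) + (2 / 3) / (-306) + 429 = 822475078824910 / 61659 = 13339092084.28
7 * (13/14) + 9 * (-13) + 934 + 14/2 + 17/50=20771/25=830.84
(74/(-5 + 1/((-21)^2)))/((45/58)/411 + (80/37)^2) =-3060302301/966623765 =-3.17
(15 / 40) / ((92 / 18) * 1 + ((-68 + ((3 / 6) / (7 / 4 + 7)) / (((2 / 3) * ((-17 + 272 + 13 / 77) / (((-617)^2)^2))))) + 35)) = 331560 / 43042437413897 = 0.00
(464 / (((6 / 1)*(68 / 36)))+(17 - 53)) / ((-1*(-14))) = 6 / 17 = 0.35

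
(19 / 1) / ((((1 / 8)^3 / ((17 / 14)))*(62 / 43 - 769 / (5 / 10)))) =-444448 / 57813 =-7.69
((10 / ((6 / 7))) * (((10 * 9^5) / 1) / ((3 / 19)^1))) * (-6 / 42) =-6232950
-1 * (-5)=5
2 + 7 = 9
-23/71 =-0.32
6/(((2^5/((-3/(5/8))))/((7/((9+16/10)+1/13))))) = -819/1388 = -0.59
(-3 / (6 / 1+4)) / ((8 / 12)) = -9 / 20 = -0.45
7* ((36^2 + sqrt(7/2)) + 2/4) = 7* sqrt(14)/2 + 18151/2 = 9088.60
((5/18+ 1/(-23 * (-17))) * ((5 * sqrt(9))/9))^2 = 97318225/445800996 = 0.22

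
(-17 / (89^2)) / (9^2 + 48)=-17 / 1021809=-0.00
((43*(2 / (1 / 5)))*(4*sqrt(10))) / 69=1720*sqrt(10) / 69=78.83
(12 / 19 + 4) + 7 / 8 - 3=381 / 152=2.51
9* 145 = 1305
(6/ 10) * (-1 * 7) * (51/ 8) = -1071/ 40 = -26.78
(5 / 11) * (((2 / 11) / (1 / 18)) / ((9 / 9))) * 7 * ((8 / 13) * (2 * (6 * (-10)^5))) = -12096000000 / 1573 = -7689764.78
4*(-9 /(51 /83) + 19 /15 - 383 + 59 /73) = -29454304 /18615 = -1582.29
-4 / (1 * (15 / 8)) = -2.13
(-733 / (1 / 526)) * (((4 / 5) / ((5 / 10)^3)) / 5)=-12337856 / 25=-493514.24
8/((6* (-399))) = -4/1197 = -0.00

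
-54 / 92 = -27 / 46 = -0.59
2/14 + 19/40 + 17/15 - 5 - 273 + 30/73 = -275.84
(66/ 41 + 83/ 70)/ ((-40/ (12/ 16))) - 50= -22984069/ 459200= -50.05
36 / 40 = 9 / 10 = 0.90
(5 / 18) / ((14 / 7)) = 5 / 36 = 0.14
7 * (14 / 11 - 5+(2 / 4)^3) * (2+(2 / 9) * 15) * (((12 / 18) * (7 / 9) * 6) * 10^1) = -1242640 / 297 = -4183.97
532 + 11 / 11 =533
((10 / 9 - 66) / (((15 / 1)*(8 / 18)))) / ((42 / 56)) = -584 / 45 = -12.98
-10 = -10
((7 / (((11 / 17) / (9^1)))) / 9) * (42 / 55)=4998 / 605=8.26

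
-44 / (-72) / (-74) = -11 / 1332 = -0.01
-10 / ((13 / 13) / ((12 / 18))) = -20 / 3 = -6.67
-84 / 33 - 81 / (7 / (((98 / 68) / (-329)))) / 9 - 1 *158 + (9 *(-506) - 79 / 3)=-250005205 / 52734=-4740.87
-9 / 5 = -1.80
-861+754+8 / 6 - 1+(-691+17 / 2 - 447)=-7417 / 6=-1236.17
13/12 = 1.08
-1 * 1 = -1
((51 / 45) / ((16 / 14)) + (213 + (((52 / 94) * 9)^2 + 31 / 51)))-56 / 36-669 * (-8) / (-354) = 177641614519 / 797625720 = 222.71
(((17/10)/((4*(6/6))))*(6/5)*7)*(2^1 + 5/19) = 15351/1900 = 8.08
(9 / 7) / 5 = 9 / 35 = 0.26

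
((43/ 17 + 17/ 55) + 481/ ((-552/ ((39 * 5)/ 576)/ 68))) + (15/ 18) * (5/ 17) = -16.98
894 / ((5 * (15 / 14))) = 4172 / 25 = 166.88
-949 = -949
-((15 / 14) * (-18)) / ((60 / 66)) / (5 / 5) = 297 / 14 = 21.21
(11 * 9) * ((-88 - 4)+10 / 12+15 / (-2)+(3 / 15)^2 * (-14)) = -245586 / 25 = -9823.44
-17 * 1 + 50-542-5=-514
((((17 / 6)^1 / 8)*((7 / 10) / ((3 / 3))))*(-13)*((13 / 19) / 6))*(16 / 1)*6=-35.28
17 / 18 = 0.94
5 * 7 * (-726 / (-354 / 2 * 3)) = 8470 / 177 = 47.85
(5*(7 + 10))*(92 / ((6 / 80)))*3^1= 312800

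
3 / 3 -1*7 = -6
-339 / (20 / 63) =-21357 / 20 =-1067.85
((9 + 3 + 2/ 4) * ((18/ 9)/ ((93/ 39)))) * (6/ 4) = 975/ 62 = 15.73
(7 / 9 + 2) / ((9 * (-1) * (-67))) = 25 / 5427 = 0.00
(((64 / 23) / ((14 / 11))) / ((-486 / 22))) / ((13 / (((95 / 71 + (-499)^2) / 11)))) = -6223066432 / 36110529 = -172.33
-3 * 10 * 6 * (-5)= 900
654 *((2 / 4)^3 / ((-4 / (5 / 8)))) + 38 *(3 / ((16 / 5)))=2925 / 128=22.85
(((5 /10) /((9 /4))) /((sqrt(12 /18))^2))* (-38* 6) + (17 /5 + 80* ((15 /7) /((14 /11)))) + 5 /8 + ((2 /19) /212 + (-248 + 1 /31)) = -11334480667 /61185320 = -185.25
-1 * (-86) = 86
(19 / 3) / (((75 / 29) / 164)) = 90364 / 225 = 401.62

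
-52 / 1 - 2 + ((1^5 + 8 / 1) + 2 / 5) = -44.60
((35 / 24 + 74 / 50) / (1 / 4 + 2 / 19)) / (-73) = -33497 / 295650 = -0.11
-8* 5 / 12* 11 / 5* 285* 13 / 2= -13585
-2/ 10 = -1/ 5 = -0.20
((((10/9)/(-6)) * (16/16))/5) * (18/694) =-1/1041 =-0.00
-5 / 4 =-1.25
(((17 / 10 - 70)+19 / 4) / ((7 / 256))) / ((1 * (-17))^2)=-8.04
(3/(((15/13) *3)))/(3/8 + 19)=104/2325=0.04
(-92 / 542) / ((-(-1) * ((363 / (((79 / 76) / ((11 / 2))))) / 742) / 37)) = -49883918 / 20559957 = -2.43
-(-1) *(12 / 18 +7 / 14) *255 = 595 / 2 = 297.50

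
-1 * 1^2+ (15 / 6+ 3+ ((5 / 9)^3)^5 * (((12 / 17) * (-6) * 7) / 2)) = 3498440261234033 / 777810943468674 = 4.50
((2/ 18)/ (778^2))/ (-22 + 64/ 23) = -23/ 2407819752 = -0.00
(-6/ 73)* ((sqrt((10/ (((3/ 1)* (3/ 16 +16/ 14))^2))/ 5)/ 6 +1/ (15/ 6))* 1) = -0.04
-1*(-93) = 93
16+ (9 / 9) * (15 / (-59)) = 929 / 59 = 15.75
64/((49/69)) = 4416/49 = 90.12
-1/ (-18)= 1/ 18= 0.06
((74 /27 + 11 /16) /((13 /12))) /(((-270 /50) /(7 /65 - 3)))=69607 /41067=1.69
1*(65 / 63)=65 / 63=1.03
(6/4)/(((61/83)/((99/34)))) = 24651/4148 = 5.94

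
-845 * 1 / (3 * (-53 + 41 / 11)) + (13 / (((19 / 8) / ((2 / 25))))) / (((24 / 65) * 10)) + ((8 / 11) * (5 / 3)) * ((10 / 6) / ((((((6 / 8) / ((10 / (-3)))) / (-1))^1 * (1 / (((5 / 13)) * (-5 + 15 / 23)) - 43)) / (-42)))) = 24143163413023 / 1666809307350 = 14.48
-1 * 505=-505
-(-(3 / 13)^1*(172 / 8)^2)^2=-30769209 / 2704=-11379.15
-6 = -6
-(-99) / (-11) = -9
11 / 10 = 1.10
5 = 5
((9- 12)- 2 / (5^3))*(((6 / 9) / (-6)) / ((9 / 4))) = 1508 / 10125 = 0.15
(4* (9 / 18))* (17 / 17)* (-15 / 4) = -15 / 2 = -7.50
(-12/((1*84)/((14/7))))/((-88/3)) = 3/308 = 0.01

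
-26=-26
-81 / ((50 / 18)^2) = -6561 / 625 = -10.50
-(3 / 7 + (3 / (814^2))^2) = -1317100377711 / 3073234214512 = -0.43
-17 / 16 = -1.06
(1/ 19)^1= 1/ 19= 0.05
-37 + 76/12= -92/3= -30.67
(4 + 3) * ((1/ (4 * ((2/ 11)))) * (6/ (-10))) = -231/ 40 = -5.78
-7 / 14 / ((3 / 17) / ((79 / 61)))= -1343 / 366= -3.67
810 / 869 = 0.93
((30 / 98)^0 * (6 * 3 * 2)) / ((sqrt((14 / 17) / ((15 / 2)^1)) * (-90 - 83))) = -18 * sqrt(1785) / 1211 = -0.63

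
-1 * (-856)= 856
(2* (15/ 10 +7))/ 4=17/ 4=4.25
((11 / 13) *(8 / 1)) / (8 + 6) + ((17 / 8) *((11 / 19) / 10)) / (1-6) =317383 / 691600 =0.46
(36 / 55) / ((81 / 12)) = 16 / 165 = 0.10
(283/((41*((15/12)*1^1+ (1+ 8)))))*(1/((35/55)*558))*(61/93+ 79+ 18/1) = 56544532/305318349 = 0.19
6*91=546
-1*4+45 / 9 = 1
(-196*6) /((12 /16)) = -1568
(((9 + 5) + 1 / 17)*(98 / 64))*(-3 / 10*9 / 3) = -105399 / 5440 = -19.37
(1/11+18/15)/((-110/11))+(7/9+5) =27961/4950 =5.65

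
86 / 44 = 1.95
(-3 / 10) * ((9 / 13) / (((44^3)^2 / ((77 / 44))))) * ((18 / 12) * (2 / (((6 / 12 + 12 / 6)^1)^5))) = -567 / 368484688000000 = -0.00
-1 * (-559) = 559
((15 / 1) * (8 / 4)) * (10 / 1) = 300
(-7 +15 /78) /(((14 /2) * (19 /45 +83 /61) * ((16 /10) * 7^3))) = -2429325 /2444102752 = -0.00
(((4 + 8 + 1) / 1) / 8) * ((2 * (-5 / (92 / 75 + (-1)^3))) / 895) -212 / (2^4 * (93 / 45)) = -1224705 / 188666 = -6.49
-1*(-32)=32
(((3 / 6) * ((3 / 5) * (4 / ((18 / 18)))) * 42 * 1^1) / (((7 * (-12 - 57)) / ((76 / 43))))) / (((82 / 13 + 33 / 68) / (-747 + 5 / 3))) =13974272 / 690575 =20.24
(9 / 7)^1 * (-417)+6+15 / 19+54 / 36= -140409 / 266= -527.85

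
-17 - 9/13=-230/13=-17.69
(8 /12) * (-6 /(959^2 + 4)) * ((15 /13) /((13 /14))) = -168 /31085353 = -0.00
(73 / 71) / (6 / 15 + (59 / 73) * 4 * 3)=26645 / 261706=0.10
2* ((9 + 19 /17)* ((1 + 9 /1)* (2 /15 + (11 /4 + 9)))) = 122636 /51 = 2404.63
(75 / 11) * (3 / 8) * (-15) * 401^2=-542703375 / 88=-6167083.81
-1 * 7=-7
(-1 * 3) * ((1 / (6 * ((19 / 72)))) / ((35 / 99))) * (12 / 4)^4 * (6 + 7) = -3752892 / 665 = -5643.45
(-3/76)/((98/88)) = -33/931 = -0.04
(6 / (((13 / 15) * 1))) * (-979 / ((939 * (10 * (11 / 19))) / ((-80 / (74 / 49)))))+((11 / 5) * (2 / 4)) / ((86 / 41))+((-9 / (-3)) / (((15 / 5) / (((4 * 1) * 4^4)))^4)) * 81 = 427079717177744078443 / 129475580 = 3298534883394.57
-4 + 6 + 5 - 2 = 5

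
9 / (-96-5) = -9 / 101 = -0.09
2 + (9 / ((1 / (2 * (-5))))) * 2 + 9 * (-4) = -214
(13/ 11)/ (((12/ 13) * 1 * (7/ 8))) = 338/ 231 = 1.46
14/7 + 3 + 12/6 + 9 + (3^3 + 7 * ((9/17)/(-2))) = 1399/34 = 41.15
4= 4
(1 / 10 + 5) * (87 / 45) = 493 / 50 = 9.86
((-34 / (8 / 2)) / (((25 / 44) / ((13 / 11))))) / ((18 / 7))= -1547 / 225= -6.88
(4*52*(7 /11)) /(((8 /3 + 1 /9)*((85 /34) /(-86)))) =-2253888 /1375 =-1639.19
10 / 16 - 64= -507 / 8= -63.38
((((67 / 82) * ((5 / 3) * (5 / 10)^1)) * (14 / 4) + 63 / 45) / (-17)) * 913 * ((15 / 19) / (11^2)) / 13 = -1544879 / 15149992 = -0.10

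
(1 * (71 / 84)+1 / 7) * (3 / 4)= 83 / 112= 0.74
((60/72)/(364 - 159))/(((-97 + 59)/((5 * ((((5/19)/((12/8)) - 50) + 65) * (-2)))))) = 4325/266418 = 0.02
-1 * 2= -2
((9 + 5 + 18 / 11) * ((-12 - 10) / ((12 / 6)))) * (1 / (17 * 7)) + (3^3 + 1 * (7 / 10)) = 31243 / 1190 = 26.25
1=1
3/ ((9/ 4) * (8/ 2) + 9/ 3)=1/ 4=0.25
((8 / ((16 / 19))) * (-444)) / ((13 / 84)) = -354312 / 13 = -27254.77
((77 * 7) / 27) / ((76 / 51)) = 13.40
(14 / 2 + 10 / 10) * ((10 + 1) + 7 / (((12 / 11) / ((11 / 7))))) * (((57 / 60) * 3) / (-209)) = -23 / 10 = -2.30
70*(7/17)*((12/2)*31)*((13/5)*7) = 97573.41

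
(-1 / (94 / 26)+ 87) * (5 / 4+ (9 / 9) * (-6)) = -19361 / 47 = -411.94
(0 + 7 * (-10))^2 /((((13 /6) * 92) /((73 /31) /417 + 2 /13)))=65667350 /16749083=3.92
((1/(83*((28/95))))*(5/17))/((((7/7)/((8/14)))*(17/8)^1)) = 3800/1175363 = 0.00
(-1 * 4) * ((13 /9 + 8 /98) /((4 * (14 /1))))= -673 /6174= -0.11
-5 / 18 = -0.28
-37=-37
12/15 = 4/5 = 0.80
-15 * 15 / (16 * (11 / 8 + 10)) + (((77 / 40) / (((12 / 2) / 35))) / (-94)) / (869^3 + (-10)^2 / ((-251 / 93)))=-83609310083539699 / 67630641924282528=-1.24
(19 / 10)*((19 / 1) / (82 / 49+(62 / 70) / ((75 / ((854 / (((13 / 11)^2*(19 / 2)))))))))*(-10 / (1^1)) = -21299767125 / 143585206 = -148.34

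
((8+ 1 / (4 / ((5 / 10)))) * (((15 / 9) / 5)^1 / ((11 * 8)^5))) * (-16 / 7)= -65 / 55411851264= -0.00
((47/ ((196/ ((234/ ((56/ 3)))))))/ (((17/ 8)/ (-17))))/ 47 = -351/ 686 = -0.51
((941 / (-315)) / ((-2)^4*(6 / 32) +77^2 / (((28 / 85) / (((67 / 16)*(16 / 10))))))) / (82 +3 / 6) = -15056 / 50143245075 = -0.00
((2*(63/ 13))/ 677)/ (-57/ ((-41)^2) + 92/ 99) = 2995542/ 187346887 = 0.02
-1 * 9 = -9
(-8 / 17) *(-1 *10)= 80 / 17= 4.71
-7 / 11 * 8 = -56 / 11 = -5.09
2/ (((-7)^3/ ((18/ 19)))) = -36/ 6517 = -0.01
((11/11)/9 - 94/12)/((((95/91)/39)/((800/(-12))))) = 3288740/171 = 19232.40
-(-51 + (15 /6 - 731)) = 1559 /2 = 779.50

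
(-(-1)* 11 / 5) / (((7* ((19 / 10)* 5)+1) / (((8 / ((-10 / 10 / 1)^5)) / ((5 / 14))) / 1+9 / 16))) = -19217 / 27000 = -0.71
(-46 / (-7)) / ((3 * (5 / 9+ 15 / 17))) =1173 / 770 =1.52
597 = 597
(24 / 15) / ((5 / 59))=472 / 25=18.88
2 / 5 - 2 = -8 / 5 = -1.60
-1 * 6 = -6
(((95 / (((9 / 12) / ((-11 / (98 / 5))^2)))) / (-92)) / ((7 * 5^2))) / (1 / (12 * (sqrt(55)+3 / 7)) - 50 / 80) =22990 * sqrt(55) / 2388055523+463616340 / 117014720627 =0.00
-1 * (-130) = 130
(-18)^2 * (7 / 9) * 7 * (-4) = -7056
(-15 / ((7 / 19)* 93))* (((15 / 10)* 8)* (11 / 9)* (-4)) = 16720 / 651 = 25.68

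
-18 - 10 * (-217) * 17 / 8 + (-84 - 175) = 17337 / 4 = 4334.25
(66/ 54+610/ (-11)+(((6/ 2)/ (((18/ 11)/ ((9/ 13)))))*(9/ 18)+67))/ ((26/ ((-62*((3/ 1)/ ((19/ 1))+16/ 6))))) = -344354045/ 3814668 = -90.27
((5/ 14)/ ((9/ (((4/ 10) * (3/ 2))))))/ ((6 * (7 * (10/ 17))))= 17/ 17640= 0.00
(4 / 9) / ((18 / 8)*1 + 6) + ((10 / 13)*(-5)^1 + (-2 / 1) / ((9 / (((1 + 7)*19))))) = -145058 / 3861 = -37.57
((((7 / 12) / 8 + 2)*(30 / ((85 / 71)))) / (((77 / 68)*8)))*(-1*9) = -127161 / 2464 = -51.61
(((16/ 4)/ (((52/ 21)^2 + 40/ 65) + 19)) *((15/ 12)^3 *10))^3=46002970663330078125/ 1646610277712662016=27.94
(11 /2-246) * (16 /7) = -3848 /7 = -549.71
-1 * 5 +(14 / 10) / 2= -43 / 10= -4.30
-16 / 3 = -5.33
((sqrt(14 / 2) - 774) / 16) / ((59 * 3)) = -129 / 472+sqrt(7) / 2832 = -0.27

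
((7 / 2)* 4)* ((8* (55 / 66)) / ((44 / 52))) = 3640 / 33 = 110.30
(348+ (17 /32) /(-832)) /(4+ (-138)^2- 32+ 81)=0.02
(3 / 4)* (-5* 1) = -15 / 4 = -3.75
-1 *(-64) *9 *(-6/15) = -1152/5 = -230.40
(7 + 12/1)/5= 19/5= 3.80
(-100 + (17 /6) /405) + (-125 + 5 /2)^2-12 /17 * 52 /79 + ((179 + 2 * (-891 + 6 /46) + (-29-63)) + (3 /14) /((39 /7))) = 13211.09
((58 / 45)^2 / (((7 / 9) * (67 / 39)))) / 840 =10933 / 7386750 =0.00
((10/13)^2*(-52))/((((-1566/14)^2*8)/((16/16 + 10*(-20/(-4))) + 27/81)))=-377300/23910471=-0.02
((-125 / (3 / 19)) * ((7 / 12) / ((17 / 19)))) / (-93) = 315875 / 56916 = 5.55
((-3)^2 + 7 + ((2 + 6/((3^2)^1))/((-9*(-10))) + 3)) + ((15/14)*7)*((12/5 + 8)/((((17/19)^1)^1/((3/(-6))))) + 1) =-78299/4590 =-17.06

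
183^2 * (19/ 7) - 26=636109/ 7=90872.71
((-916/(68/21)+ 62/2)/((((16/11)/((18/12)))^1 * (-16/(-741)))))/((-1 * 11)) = 4759443/4352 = 1093.62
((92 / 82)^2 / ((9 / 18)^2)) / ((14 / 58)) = 245456 / 11767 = 20.86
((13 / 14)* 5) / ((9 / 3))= 65 / 42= 1.55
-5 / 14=-0.36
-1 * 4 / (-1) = 4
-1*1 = -1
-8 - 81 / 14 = -13.79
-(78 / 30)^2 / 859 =-169 / 21475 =-0.01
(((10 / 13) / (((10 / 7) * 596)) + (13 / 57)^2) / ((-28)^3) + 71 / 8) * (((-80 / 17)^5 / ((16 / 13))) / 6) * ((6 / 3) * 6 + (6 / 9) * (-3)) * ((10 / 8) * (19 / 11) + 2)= -299165491245073000000 / 2593387372290561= -115357.04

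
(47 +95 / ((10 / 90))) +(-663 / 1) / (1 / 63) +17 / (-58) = -2370303 / 58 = -40867.29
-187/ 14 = -13.36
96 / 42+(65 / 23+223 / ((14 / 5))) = 27291 / 322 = 84.75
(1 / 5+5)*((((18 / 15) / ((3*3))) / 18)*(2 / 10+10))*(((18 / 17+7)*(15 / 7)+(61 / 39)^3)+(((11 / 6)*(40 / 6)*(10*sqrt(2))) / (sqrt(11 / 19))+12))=467237632 / 35933625+1768*sqrt(418) / 405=102.25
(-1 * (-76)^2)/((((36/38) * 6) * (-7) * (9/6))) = 96.78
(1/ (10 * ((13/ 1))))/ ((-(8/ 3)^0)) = -1/ 130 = -0.01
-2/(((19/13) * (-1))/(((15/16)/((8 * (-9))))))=-65/3648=-0.02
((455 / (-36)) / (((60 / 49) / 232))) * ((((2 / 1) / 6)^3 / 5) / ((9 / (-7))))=905177 / 65610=13.80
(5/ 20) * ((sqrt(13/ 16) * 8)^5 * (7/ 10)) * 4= 18928 * sqrt(13)/ 5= 13649.17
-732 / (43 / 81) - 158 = -66086 / 43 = -1536.88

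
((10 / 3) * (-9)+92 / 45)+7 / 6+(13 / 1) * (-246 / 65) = -6839 / 90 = -75.99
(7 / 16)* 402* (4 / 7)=201 / 2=100.50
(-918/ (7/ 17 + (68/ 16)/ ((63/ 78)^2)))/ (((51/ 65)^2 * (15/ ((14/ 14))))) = -14.35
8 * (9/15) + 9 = 69/5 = 13.80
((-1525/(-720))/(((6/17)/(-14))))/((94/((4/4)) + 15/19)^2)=-13102495/1401235632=-0.01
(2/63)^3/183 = 8/45758601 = 0.00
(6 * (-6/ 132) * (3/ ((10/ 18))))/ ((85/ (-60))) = 972/ 935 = 1.04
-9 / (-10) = 9 / 10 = 0.90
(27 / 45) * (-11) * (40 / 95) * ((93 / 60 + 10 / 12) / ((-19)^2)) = -3146 / 171475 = -0.02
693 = 693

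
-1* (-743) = 743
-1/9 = -0.11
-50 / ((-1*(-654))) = -25 / 327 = -0.08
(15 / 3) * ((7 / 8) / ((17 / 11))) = 385 / 136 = 2.83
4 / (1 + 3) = 1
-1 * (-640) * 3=1920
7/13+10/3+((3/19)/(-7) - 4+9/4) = 43555/20748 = 2.10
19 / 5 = 3.80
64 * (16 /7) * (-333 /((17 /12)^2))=-49102848 /2023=-24272.29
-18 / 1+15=-3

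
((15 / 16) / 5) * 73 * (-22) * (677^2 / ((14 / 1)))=-1104114561 / 112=-9858165.72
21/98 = 3/14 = 0.21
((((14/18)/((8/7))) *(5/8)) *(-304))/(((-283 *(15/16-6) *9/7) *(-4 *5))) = 6517/1856763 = 0.00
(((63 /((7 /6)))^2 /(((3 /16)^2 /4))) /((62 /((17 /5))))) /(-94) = -1410048 /7285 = -193.55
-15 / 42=-5 / 14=-0.36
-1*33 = -33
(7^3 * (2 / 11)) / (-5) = -686 / 55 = -12.47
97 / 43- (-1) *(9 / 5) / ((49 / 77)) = 7652 / 1505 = 5.08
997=997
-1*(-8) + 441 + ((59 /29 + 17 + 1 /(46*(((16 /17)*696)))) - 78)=199797521 /512256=390.03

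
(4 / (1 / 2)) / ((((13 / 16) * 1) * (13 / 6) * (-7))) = -768 / 1183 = -0.65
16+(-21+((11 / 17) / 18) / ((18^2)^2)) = -160613269 / 32122656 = -5.00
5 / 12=0.42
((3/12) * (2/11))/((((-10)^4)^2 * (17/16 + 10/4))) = 1/7837500000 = 0.00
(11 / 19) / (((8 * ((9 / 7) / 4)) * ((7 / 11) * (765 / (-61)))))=-7381 / 261630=-0.03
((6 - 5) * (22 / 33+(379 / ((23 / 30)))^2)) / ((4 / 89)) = 17258513231 / 3174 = 5437464.79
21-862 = -841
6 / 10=3 / 5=0.60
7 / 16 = 0.44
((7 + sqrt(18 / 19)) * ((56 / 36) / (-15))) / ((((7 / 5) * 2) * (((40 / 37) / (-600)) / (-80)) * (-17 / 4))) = 59200 * sqrt(38) / 969 + 414400 / 153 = 3085.10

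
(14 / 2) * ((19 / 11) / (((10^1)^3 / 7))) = 931 / 11000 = 0.08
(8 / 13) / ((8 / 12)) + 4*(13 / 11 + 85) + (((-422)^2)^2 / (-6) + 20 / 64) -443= -36280714914127 / 6864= -5285651939.70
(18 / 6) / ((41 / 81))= 243 / 41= 5.93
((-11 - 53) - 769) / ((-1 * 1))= 833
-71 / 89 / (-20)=71 / 1780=0.04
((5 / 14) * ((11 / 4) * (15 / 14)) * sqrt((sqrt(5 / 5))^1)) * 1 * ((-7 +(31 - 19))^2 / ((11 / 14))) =1875 / 56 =33.48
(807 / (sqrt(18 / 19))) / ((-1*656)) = -269*sqrt(38) / 1312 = -1.26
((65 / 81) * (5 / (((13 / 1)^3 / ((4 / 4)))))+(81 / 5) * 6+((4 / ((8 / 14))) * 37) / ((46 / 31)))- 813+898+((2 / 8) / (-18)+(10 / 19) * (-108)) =71758629779 / 239283720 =299.89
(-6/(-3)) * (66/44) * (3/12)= 3/4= 0.75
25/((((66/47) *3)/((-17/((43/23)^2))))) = -10566775/366102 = -28.86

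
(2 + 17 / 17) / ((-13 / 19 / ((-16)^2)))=-14592 / 13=-1122.46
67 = 67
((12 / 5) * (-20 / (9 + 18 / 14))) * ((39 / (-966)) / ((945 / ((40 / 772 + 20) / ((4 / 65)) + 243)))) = 317161 / 2796570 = 0.11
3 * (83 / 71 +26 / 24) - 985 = -277821 / 284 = -978.24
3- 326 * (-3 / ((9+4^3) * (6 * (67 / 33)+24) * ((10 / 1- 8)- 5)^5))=3528268 / 1176687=3.00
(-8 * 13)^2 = 10816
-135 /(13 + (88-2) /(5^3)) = -16875 /1711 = -9.86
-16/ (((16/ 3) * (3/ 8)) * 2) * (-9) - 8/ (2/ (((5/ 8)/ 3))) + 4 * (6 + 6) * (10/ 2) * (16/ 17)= 261.05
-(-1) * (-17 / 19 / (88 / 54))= -459 / 836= -0.55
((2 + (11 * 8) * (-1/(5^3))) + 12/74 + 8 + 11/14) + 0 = 663291/64750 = 10.24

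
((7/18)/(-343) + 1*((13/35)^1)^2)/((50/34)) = 7327/78750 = 0.09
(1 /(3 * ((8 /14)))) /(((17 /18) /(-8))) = -84 /17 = -4.94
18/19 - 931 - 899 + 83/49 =-1701271/931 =-1827.36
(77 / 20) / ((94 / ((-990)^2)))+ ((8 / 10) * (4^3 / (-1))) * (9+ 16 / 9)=167468117 / 4230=39590.57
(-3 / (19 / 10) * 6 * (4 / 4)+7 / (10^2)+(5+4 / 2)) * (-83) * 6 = 1137183 / 950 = 1197.03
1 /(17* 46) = 1 /782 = 0.00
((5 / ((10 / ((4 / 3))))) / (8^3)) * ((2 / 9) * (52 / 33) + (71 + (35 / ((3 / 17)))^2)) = 731501 / 14256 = 51.31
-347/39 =-8.90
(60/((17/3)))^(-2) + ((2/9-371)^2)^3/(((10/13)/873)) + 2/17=1184026000146718017087538097/401533200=2948762394110170758.20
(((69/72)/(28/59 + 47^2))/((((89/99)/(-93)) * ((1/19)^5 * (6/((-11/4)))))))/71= 663347834347/924899392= 717.21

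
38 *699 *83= 2204646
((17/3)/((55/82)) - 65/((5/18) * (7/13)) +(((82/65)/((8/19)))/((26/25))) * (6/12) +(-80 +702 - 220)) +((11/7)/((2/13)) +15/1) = 7907117/3123120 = 2.53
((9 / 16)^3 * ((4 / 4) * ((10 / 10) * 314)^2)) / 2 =8773.98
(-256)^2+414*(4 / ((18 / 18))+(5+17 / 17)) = 69676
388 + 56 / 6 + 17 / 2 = 2435 / 6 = 405.83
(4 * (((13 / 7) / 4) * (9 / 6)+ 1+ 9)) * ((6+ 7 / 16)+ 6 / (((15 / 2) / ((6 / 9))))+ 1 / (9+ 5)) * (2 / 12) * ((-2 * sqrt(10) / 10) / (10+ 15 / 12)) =-2.82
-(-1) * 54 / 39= 18 / 13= 1.38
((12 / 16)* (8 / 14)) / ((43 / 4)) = 12 / 301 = 0.04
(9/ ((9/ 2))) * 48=96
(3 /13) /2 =3 /26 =0.12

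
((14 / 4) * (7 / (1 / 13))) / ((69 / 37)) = 170.79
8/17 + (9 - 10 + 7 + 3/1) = 161/17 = 9.47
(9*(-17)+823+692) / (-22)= -681 / 11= -61.91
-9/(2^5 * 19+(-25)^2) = -1/137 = -0.01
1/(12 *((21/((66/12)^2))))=121/1008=0.12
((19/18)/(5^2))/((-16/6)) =-19/1200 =-0.02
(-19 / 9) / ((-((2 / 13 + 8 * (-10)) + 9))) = -247 / 8289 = -0.03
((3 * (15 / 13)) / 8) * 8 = 45 / 13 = 3.46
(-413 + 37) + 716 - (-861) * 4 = 3784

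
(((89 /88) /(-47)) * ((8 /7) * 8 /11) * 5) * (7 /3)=-3560 /17061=-0.21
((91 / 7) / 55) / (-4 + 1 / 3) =-39 / 605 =-0.06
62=62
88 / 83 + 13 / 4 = 1431 / 332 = 4.31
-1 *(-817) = 817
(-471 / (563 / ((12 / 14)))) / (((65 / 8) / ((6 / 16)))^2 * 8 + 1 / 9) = -8478 / 44403247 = -0.00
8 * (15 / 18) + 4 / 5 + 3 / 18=229 / 30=7.63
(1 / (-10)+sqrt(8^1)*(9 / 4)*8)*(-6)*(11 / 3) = 11 / 5 - 792*sqrt(2) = -1117.86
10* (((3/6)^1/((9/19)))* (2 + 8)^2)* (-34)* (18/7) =-646000/7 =-92285.71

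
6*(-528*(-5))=15840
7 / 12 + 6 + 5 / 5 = 91 / 12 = 7.58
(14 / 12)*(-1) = -7 / 6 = -1.17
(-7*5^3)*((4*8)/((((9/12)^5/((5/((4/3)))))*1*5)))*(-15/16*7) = 15680000/27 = 580740.74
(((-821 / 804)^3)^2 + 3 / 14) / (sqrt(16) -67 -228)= -2548826246163135391 / 550208533072471805952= -0.00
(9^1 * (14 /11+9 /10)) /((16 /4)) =2151 /440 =4.89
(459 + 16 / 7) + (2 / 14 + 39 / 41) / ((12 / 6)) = 132546 / 287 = 461.83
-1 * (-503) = 503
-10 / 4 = -2.50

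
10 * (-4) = -40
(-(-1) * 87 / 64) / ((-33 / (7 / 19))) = -203 / 13376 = -0.02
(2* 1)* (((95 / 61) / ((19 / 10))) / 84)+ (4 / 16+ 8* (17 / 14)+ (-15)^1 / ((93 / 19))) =1099087 / 158844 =6.92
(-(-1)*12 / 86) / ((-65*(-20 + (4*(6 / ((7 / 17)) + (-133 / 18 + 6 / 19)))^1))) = -3591 / 16716895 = -0.00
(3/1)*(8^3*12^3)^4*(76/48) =2910371347316394977918976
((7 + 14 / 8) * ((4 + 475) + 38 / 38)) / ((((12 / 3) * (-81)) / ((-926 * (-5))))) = -1620500 / 27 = -60018.52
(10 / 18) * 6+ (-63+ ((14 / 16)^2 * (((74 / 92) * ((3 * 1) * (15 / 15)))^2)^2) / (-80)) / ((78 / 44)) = -14478456919259 / 447029207040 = -32.39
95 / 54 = 1.76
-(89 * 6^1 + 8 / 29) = -15494 / 29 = -534.28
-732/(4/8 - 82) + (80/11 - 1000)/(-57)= 26.40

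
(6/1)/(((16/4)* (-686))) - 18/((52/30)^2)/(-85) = 269211/3941756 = 0.07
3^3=27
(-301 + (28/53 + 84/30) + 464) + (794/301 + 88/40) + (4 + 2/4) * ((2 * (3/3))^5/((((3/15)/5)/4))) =232453814/15953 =14571.17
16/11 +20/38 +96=20478/209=97.98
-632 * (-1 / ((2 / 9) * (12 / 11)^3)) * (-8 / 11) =-9559 / 6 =-1593.17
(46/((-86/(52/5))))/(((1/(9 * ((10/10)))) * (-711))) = 1196/16985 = 0.07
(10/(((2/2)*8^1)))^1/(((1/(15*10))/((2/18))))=125/6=20.83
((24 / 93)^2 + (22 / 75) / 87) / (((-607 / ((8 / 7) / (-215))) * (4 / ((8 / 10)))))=3509936 / 28641720279375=0.00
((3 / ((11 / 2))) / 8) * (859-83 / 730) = 1880961 / 32120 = 58.56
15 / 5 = 3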